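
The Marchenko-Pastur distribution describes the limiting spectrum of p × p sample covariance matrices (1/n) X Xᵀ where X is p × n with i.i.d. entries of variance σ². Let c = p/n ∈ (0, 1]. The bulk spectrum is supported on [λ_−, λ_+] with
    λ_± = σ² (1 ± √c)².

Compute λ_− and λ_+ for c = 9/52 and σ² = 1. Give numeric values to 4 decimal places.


c = 9/52 = 0.173077; √c = 0.416025.
λ_− = σ² (1 − √c)² = 1 · (1 − 0.416025)² = 1 · (0.583975)² = 0.341027.
λ_+ = σ² (1 + √c)² = 1 · (1 + 0.416025)² = 1 · (1.416025)² = 2.005127.

Rounded to 4 decimal places: λ_− ≈ 0.3410, λ_+ ≈ 2.0051.


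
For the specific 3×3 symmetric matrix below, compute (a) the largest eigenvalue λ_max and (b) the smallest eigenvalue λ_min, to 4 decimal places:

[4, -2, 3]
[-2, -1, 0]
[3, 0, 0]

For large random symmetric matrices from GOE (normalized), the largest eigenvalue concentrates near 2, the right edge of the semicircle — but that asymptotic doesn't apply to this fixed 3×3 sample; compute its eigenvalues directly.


Since M is real symmetric, all three eigenvalues are real; they are the roots of det(λI − M) = λ³ − (tr M) λ² + s λ − det M, where s is the sum of the principal 2×2 minors.
tr M = 4 + (-1) + 0 = 3.
s = (4·(-1) − (-2)²) + (4·0 − 3²) + ((-1)·0 − 0²) = -8 + (-9) + 0 = -17.
det M (expand along row 1) = 4·0 − (-2)·0 + 3·3 = 9.
Characteristic polynomial: λ³ − 3λ² − 17λ − 9 = 0.
Substitute λ = y + (tr M)/3 = y + 1.000000 to remove the quadratic term: y³ + p·y + q = 0 with p = s − (tr M)²/3 = -20.000000 and q = −2(tr M)³/27 + (tr M)·s/3 − det M = -28.000000.
Three real roots ⇒ use the trigonometric (Viète) form: r = 2√(−p/3) = 5.163978, φ = arccos(3q/(p·r)) = arccos(0.813327) = 0.620949 rad.
y_k = r·cos(φ/3 − 2πk/3) for k = 0, 1, 2 gives y = 5.053755, -1.607816, -3.445939.
λ_k = y_k + 1.000000 gives λ = 6.0538, -0.6078, -2.4459 (check: the sum is 3.0000 = tr M).

Hence λ_max = 6.0538 and λ_min = -2.4459.


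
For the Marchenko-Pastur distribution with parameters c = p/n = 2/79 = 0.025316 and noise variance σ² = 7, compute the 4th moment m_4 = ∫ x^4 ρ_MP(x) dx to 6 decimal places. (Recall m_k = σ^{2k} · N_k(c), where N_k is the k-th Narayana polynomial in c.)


E[X⁴] = σ⁸ (1 + 6c + 6c² + c³) (fourth MP moment). With σ² = 7 (so σ⁸ = 2401) and c = 2/79 = 0.025316: E[X⁴] = 2401 · (1 + 6·0.025316 + 6·(0.025316)² + (0.025316)³) = 2401 · 1.155760.

So E[X^4] = 2774.980955.


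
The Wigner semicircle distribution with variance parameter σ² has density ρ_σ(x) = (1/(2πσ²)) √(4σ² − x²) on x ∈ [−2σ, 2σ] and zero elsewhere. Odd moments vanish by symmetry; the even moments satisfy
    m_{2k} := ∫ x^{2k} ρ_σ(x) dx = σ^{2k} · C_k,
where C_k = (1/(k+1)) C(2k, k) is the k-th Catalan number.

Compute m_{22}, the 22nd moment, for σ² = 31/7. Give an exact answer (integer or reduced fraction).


By the scaled semicircle moment identity, m_{2k} = σ^{2k} · C_k with k = 11.
C_11 = (1/(k+1)) · C(2k, k) = (1/12) · C(22, 11) = (1/12) · 705432 = 58786.
σ^{2k} = (σ²)^k = (31/7)^11 = 25408476896404831/1977326743.

Therefore m_{22} = σ^{22} · C_11 = (25408476896404831/1977326743) · 58786 = 213380388976007770738/282475249.


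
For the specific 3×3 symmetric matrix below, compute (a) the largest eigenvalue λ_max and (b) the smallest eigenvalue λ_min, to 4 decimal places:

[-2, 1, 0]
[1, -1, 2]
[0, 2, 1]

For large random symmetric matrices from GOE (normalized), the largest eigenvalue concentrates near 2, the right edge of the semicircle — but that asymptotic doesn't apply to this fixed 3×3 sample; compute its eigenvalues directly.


Since M is real symmetric, all three eigenvalues are real; they are the roots of det(λI − M) = λ³ − (tr M) λ² + s λ − det M, where s is the sum of the principal 2×2 minors.
tr M = -2 + (-1) + 1 = -2.
s = ((-2)·(-1) − 1²) + ((-2)·1 − 0²) + ((-1)·1 − 2²) = 1 + (-2) + (-5) = -6.
det M (expand along row 1) = (-2)·(-5) − 1·1 + 0·2 = 9.
Characteristic polynomial: λ³ + 2λ² − 6λ − 9 = 0.
Substitute λ = y + (tr M)/3 = y − 0.666667 to remove the quadratic term: y³ + p·y + q = 0 with p = s − (tr M)²/3 = -7.333333 and q = −2(tr M)³/27 + (tr M)·s/3 − det M = -4.407407.
Three real roots ⇒ use the trigonometric (Viète) form: r = 2√(−p/3) = 3.126944, φ = arccos(3q/(p·r)) = arccos(0.576611) = 0.956222 rad.
y_k = r·cos(φ/3 − 2πk/3) for k = 0, 1, 2 gives y = 2.969442, -0.636109, -2.333333.
λ_k = y_k − 0.666667 gives λ = 2.3028, -1.3028, -3.0000 (check: the sum is -2.0000 = tr M).

Hence λ_max = 2.3028 and λ_min = -3.0000.


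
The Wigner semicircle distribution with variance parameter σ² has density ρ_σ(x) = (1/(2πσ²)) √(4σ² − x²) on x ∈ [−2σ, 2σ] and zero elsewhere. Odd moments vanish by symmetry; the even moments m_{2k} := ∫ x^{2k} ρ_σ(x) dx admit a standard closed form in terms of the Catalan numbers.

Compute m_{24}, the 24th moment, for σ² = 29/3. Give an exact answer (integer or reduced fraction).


By the scaled semicircle moment identity, m_{2k} = σ^{2k} · C_k with k = 12.
C_12 = (1/(k+1)) · C(2k, k) = (1/13) · C(24, 12) = (1/13) · 2704156 = 208012.
σ^{2k} = (σ²)^k = (29/3)^12 = 353814783205469041/531441.

Therefore m_{24} = σ^{24} · C_12 = (353814783205469041/531441) · 208012 = 73597720684136026156492/531441.


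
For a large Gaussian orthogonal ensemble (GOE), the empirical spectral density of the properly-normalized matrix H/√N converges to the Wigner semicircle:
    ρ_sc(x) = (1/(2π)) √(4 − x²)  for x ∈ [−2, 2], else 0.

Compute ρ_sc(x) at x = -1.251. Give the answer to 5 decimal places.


ρ_sc(x) = (1/(2π)) √(4 − x²). With x = -1.251:
  4 − x² = 4 − (-1.251)² = 4 − 1.565001 = 2.434999.
  √(4 − x²) = 1.560448.
  1/(2π) = 0.159155.
  ρ_sc(-1.251) = 0.159155 · 1.560448 = 0.248353.

Rounded to 5 decimal places: ρ_sc(-1.251) ≈ 0.24835.


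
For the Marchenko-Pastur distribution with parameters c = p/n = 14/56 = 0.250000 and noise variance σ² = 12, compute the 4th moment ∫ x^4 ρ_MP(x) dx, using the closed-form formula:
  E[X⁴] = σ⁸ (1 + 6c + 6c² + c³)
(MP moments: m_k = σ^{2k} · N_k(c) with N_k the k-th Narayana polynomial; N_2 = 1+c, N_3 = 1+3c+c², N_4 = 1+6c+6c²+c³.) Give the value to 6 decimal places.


E[X⁴] = σ⁸ (1 + 6c + 6c² + c³) (fourth MP moment). With σ² = 12 (so σ⁸ = 20736) and c = 14/56 = 0.250000: E[X⁴] = 20736 · (1 + 6·0.250000 + 6·(0.250000)² + (0.250000)³) = 20736 · 2.890625.

So E[X^4] = 59940.000000.


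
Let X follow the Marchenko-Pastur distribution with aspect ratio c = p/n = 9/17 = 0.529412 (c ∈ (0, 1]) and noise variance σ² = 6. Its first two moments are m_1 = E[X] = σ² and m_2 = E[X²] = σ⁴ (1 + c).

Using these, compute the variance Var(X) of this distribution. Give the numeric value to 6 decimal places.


m_1 = E[X] = σ² = 6, so m_1² = 36.
m_2 = E[X²] = σ⁴ (1 + c) = 36 · (1 + 0.529412) = 36 · 1.529412 = 55.058824.
(Note m_2 − m_1² simplifies to c · σ⁴ = 0.529412 · 36.)

Var(X) = m_2 − m_1² = 55.058824 − 36 = 19.058824.


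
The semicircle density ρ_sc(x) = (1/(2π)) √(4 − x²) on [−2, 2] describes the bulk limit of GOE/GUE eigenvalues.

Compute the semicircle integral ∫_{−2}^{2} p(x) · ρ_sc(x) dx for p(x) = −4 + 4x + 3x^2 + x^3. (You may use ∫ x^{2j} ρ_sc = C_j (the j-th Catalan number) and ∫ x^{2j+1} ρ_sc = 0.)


Write p(x) = Σ a_i x^i, split into monomials and integrate each against ρ_sc separately.
Using ∫ x^{2j} ρ_sc = C_j = (1/(j+1)) C(2j, j) (Catalan numbers) and ∫ x^{2j+1} ρ_sc = 0 (odd monomials vanish by symmetry):
  i = 0 (even): a_0 · C_{0} = -4 · 1 = -4
  i = 1 (odd): ∫ x^1 ρ_sc = 0 (vanishes)
  i = 2 (even): a_2 · C_{1} = 3 · 1 = 3
  i = 3 (odd): ∫ x^3 ρ_sc = 0 (vanishes)

Summing the contributions: ∫_{−2}^{2} p(x) ρ_sc(x) dx = (-4) + 3 = -1.


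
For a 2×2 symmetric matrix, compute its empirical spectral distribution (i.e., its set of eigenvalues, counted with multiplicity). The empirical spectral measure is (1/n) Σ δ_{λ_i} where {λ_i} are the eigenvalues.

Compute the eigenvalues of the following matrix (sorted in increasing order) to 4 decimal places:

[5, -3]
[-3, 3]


Since M is real symmetric, both eigenvalues are real; they are the roots of det(λI − M) = λ² − (tr M) λ + det M.
tr M = 5 + 3 = 8.
det M = 5·3 − (-3)² = 15 − 9 = 6.
Characteristic polynomial: λ² − 8λ + 6 = 0.
Discriminant Δ = (tr M)² − 4·det M = 64 − 24 = 40; √Δ = 6.324555.
λ = (tr M ± √Δ)/2 = (8 ± 6.324555)/2, giving (tr M − √Δ)/2 = 0.8377 and (tr M + √Δ)/2 = 7.1623.

Eigenvalues sorted in increasing order: [0.8377, 7.1623].


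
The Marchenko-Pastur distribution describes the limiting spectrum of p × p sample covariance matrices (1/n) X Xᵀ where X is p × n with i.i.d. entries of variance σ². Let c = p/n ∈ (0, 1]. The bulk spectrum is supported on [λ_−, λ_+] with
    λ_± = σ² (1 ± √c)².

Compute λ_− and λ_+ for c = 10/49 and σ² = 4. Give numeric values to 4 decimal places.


c = 10/49 = 0.204082; √c = 0.451754.
λ_− = σ² (1 − √c)² = 4 · (1 − 0.451754)² = 4 · (0.548246)² = 1.202295.
λ_+ = σ² (1 + √c)² = 4 · (1 + 0.451754)² = 4 · (1.451754)² = 8.430358.

Rounded to 4 decimal places: λ_− ≈ 1.2023, λ_+ ≈ 8.4304.


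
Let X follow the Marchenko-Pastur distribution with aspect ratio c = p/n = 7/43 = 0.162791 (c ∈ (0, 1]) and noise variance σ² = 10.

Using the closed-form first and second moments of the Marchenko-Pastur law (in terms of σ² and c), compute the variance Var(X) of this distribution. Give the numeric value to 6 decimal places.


Recall the MP moments m_1 = E[X] = σ² and m_2 = E[X²] = σ⁴ (1 + c).
m_1 = E[X] = σ² = 10, so m_1² = 100.
m_2 = E[X²] = σ⁴ (1 + c) = 100 · (1 + 0.162791) = 100 · 1.162791 = 116.279070.
(Note m_2 − m_1² simplifies to c · σ⁴ = 0.162791 · 100.)

Var(X) = m_2 − m_1² = 116.279070 − 100 = 16.279070.


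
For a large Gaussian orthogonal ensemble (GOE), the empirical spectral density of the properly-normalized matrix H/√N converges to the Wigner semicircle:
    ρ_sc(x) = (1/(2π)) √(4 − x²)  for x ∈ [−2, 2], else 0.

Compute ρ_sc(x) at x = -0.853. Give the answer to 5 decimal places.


ρ_sc(x) = (1/(2π)) √(4 − x²). With x = -0.853:
  4 − x² = 4 − (-0.853)² = 4 − 0.727609 = 3.272391.
  √(4 − x²) = 1.808975.
  1/(2π) = 0.159155.
  ρ_sc(-0.853) = 0.159155 · 1.808975 = 0.287907.

Rounded to 5 decimal places: ρ_sc(-0.853) ≈ 0.28791.


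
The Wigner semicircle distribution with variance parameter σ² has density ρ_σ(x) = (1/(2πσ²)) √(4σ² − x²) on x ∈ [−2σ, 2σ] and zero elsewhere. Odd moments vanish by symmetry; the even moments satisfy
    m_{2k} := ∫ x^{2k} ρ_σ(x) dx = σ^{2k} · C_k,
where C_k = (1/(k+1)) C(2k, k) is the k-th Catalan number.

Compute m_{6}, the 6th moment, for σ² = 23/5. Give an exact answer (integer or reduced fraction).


By the scaled semicircle moment identity, m_{2k} = σ^{2k} · C_k with k = 3.
C_3 = (1/(k+1)) · C(2k, k) = (1/4) · C(6, 3) = (1/4) · 20 = 5.
σ^{2k} = (σ²)^k = (23/5)^3 = 12167/125.

Therefore m_{6} = σ^{6} · C_3 = (12167/125) · 5 = 12167/25.


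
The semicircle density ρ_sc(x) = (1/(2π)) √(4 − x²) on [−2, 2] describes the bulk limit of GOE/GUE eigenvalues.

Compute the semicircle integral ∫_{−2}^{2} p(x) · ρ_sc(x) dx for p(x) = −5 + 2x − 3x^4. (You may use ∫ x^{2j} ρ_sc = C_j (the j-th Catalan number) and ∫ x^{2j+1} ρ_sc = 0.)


Write p(x) = Σ a_i x^i, split into monomials and integrate each against ρ_sc separately.
Using ∫ x^{2j} ρ_sc = C_j = (1/(j+1)) C(2j, j) (Catalan numbers) and ∫ x^{2j+1} ρ_sc = 0 (odd monomials vanish by symmetry):
  i = 0 (even): a_0 · C_{0} = -5 · 1 = -5
  i = 1 (odd): ∫ x^1 ρ_sc = 0 (vanishes)
  i = 4 (even): a_4 · C_{2} = -3 · 2 = -6

Summing the contributions: ∫_{−2}^{2} p(x) ρ_sc(x) dx = (-5) + (-6) = -11.


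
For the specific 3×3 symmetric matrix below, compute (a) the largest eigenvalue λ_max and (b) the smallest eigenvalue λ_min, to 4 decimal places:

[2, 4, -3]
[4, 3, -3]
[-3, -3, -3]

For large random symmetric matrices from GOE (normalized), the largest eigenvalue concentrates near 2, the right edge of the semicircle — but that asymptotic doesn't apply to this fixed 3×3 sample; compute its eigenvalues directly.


Since M is real symmetric, all three eigenvalues are real; they are the roots of det(λI − M) = λ³ − (tr M) λ² + s λ − det M, where s is the sum of the principal 2×2 minors.
tr M = 2 + 3 + (-3) = 2.
s = (2·3 − 4²) + (2·(-3) − (-3)²) + (3·(-3) − (-3)²) = -10 + (-15) + (-18) = -43.
det M (expand along row 1) = 2·(-18) − 4·(-21) + (-3)·(-3) = 57.
Characteristic polynomial: λ³ − 2λ² − 43λ − 57 = 0.
Substitute λ = y + (tr M)/3 = y + 0.666667 to remove the quadratic term: y³ + p·y + q = 0 with p = s − (tr M)²/3 = -44.333333 and q = −2(tr M)³/27 + (tr M)·s/3 − det M = -86.259259.
Three real roots ⇒ use the trigonometric (Viète) form: r = 2√(−p/3) = 7.688375, φ = arccos(3q/(p·r)) = arccos(0.759210) = 0.708698 rad.
y_k = r·cos(φ/3 − 2πk/3) for k = 0, 1, 2 gives y = 7.474843, -2.179097, -5.295746.
λ_k = y_k + 0.666667 gives λ = 8.1415, -1.5124, -4.6291 (check: the sum is 2.0000 = tr M).

Hence λ_max = 8.1415 and λ_min = -4.6291.


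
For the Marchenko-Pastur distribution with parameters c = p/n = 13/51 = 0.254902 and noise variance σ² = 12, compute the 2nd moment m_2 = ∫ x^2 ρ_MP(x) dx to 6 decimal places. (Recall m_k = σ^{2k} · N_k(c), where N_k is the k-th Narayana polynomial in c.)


E[X²] = σ⁴ (1 + c) (second MP moment). With σ² = 12 (so σ⁴ = 144) and c = 13/51 = 0.254902: E[X²] = 144 · (1 + 0.254902) = 144 · 1.254902.

So E[X^2] = 180.705882.


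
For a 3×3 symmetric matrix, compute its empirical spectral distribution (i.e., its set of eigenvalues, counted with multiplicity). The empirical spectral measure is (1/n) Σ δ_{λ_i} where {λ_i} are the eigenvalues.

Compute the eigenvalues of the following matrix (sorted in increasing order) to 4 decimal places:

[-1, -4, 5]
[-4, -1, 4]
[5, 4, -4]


Since M is real symmetric, all three eigenvalues are real; they are the roots of det(λI − M) = λ³ − (tr M) λ² + s λ − det M, where s is the sum of the principal 2×2 minors.
tr M = -1 + (-1) + (-4) = -6.
s = ((-1)·(-1) − (-4)²) + ((-1)·(-4) − 5²) + ((-1)·(-4) − 4²) = -15 + (-21) + (-12) = -48.
det M (expand along row 1) = (-1)·(-12) − (-4)·(-4) + 5·(-11) = -59.
Characteristic polynomial: λ³ + 6λ² − 48λ + 59 = 0.
Substitute λ = y + (tr M)/3 = y − 2.000000 to remove the quadratic term: y³ + p·y + q = 0 with p = s − (tr M)²/3 = -60.000000 and q = −2(tr M)³/27 + (tr M)·s/3 − det M = 171.000000.
Three real roots ⇒ use the trigonometric (Viète) form: r = 2√(−p/3) = 8.944272, φ = arccos(3q/(p·r)) = arccos(-0.955919) = 2.843570 rad.
y_k = r·cos(φ/3 − 2πk/3) for k = 0, 1, 2 gives y = 5.218313, 3.681862, -8.900175.
λ_k = y_k − 2.000000 gives λ = 3.2183, 1.6819, -10.9002 (check: the sum is -6.0000 = tr M).

Eigenvalues sorted in increasing order: [-10.9002, 1.6819, 3.2183].


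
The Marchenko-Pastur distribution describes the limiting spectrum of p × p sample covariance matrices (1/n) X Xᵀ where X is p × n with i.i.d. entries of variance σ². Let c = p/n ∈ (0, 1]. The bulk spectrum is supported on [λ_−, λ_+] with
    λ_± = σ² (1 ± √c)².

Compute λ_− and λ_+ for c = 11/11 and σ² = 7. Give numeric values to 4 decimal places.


c = 11/11 = 1.000000; √c = 1.000000.
λ_− = σ² (1 − √c)² = 7 · (1 − 1.000000)² = 7 · (0.000000)² = 0.000000.
λ_+ = σ² (1 + √c)² = 7 · (1 + 1.000000)² = 7 · (2.000000)² = 28.000000.

Rounded to 4 decimal places: λ_− ≈ 0.0000, λ_+ ≈ 28.0000.


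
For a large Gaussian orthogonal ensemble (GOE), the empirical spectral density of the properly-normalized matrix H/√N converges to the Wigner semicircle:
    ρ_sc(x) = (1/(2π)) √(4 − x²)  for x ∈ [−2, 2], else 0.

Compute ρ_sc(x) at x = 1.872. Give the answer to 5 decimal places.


ρ_sc(x) = (1/(2π)) √(4 − x²). With x = 1.872:
  4 − x² = 4 − (1.872)² = 4 − 3.504384 = 0.495616.
  √(4 − x²) = 0.704000.
  1/(2π) = 0.159155.
  ρ_sc(1.872) = 0.159155 · 0.704000 = 0.112045.

Rounded to 5 decimal places: ρ_sc(1.872) ≈ 0.11205.


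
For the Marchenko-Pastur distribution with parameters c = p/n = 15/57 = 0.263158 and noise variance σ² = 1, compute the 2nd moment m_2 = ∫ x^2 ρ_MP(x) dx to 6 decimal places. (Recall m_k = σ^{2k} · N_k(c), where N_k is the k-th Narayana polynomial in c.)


E[X²] = σ⁴ (1 + c) (second MP moment). With σ² = 1 (so σ⁴ = 1) and c = 15/57 = 0.263158: E[X²] = 1 · (1 + 0.263158) = 1 · 1.263158.

So E[X^2] = 1.263158.


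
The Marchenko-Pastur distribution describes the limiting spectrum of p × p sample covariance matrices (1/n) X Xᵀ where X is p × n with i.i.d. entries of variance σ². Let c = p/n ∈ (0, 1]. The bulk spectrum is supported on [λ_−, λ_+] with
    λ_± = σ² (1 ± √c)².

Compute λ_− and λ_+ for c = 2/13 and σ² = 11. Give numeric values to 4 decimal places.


c = 2/13 = 0.153846; √c = 0.392232.
λ_− = σ² (1 − √c)² = 11 · (1 − 0.392232)² = 11 · (0.607768)² = 4.063198.
λ_+ = σ² (1 + √c)² = 11 · (1 + 0.392232)² = 11 · (1.392232)² = 21.321418.

Rounded to 4 decimal places: λ_− ≈ 4.0632, λ_+ ≈ 21.3214.


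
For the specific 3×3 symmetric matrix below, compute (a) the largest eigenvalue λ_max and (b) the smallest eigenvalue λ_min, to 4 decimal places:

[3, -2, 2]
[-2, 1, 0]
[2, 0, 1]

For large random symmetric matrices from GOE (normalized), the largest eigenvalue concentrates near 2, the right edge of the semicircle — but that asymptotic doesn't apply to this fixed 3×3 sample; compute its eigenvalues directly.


Since M is real symmetric, all three eigenvalues are real; they are the roots of det(λI − M) = λ³ − (tr M) λ² + s λ − det M, where s is the sum of the principal 2×2 minors.
tr M = 3 + 1 + 1 = 5.
s = (3·1 − (-2)²) + (3·1 − 2²) + (1·1 − 0²) = -1 + (-1) + 1 = -1.
det M (expand along row 1) = 3·1 − (-2)·(-2) + 2·(-2) = -5.
Characteristic polynomial: λ³ − 5λ² − λ + 5 = 0.
Substitute λ = y + (tr M)/3 = y + 1.666667 to remove the quadratic term: y³ + p·y + q = 0 with p = s − (tr M)²/3 = -9.333333 and q = −2(tr M)³/27 + (tr M)·s/3 − det M = -5.925926.
Three real roots ⇒ use the trigonometric (Viète) form: r = 2√(−p/3) = 3.527668, φ = arccos(3q/(p·r)) = arccos(0.539949) = 1.000420 rad.
y_k = r·cos(φ/3 − 2πk/3) for k = 0, 1, 2 gives y = 3.333333, -0.666667, -2.666667.
λ_k = y_k + 1.666667 gives λ = 5.0000, 1.0000, -1.0000 (check: the sum is 5.0000 = tr M).

Hence λ_max = 5.0000 and λ_min = -1.0000.


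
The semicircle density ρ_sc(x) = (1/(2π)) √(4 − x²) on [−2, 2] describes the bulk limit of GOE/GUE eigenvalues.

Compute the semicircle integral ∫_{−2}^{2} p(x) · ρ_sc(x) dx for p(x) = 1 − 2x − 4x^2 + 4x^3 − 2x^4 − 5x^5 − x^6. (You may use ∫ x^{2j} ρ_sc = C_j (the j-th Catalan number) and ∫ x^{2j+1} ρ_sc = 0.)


Write p(x) = Σ a_i x^i, split into monomials and integrate each against ρ_sc separately.
Using ∫ x^{2j} ρ_sc = C_j = (1/(j+1)) C(2j, j) (Catalan numbers) and ∫ x^{2j+1} ρ_sc = 0 (odd monomials vanish by symmetry):
  i = 0 (even): a_0 · C_{0} = 1 · 1 = 1
  i = 1 (odd): ∫ x^1 ρ_sc = 0 (vanishes)
  i = 2 (even): a_2 · C_{1} = -4 · 1 = -4
  i = 3 (odd): ∫ x^3 ρ_sc = 0 (vanishes)
  i = 4 (even): a_4 · C_{2} = -2 · 2 = -4
  i = 5 (odd): ∫ x^5 ρ_sc = 0 (vanishes)
  i = 6 (even): a_6 · C_{3} = -1 · 5 = -5

Summing the contributions: ∫_{−2}^{2} p(x) ρ_sc(x) dx = 1 + (-4) + (-4) + (-5) = -12.


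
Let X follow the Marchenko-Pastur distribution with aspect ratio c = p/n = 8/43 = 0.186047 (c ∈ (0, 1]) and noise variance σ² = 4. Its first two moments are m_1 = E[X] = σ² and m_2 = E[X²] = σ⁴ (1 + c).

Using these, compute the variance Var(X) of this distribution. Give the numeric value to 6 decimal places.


m_1 = E[X] = σ² = 4, so m_1² = 16.
m_2 = E[X²] = σ⁴ (1 + c) = 16 · (1 + 0.186047) = 16 · 1.186047 = 18.976744.
(Note m_2 − m_1² simplifies to c · σ⁴ = 0.186047 · 16.)

Var(X) = m_2 − m_1² = 18.976744 − 16 = 2.976744.


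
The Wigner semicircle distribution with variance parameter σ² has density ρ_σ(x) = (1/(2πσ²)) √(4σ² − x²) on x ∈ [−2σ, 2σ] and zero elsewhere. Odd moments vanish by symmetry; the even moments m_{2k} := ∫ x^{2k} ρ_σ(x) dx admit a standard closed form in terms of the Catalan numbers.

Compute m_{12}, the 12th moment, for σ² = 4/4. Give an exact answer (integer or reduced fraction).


By the scaled semicircle moment identity, m_{2k} = σ^{2k} · C_k with k = 6.
C_6 = (1/(k+1)) · C(2k, k) = (1/7) · C(12, 6) = (1/7) · 924 = 132.
σ^{2k} = (σ²)^k = (4/4)^6 = 1.

Therefore m_{12} = σ^{12} · C_6 = 1 · 132 = 132.


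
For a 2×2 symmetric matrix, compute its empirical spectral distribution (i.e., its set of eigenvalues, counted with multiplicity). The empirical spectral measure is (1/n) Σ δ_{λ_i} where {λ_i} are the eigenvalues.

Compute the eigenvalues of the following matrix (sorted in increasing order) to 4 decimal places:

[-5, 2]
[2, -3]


Since M is real symmetric, both eigenvalues are real; they are the roots of det(λI − M) = λ² − (tr M) λ + det M.
tr M = -5 + (-3) = -8.
det M = (-5)·(-3) − 2² = 15 − 4 = 11.
Characteristic polynomial: λ² + 8λ + 11 = 0.
Discriminant Δ = (tr M)² − 4·det M = 64 − 44 = 20; √Δ = 4.472136.
λ = (tr M ± √Δ)/2 = (-8 ± 4.472136)/2, giving (tr M − √Δ)/2 = -6.2361 and (tr M + √Δ)/2 = -1.7639.

Eigenvalues sorted in increasing order: [-6.2361, -1.7639].


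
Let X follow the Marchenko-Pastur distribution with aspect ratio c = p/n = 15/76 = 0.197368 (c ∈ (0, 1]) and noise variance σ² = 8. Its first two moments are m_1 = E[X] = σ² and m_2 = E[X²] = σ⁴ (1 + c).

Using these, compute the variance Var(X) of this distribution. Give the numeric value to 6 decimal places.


m_1 = E[X] = σ² = 8, so m_1² = 64.
m_2 = E[X²] = σ⁴ (1 + c) = 64 · (1 + 0.197368) = 64 · 1.197368 = 76.631579.
(Note m_2 − m_1² simplifies to c · σ⁴ = 0.197368 · 64.)

Var(X) = m_2 − m_1² = 76.631579 − 64 = 12.631579.


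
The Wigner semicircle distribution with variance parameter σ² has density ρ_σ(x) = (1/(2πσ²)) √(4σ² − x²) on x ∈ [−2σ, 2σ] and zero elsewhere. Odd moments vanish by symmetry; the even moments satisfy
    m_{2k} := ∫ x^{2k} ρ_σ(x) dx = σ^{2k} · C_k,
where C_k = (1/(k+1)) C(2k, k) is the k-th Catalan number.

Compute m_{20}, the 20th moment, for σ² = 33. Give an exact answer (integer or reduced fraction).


By the scaled semicircle moment identity, m_{2k} = σ^{2k} · C_k with k = 10.
C_10 = (1/(k+1)) · C(2k, k) = (1/11) · C(20, 10) = (1/11) · 184756 = 16796.
σ^{2k} = (σ²)^k = (33)^10 = 1531578985264449.

Therefore m_{20} = σ^{20} · C_10 = 1531578985264449 · 16796 = 25724400636501685404.


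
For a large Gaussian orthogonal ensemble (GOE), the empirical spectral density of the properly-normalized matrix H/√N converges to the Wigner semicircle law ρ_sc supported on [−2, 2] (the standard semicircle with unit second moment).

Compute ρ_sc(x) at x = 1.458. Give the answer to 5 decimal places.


ρ_sc(x) = (1/(2π)) √(4 − x²). With x = 1.458:
  4 − x² = 4 − (1.458)² = 4 − 2.125764 = 1.874236.
  √(4 − x²) = 1.369027.
  1/(2π) = 0.159155.
  ρ_sc(1.458) = 0.159155 · 1.369027 = 0.217887.

Rounded to 5 decimal places: ρ_sc(1.458) ≈ 0.21789.


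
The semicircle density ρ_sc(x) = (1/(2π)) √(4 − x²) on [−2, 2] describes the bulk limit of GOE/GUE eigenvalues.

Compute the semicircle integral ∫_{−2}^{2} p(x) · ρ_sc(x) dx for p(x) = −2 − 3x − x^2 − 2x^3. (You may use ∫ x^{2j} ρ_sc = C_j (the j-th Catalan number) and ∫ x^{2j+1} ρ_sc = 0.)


Write p(x) = Σ a_i x^i, split into monomials and integrate each against ρ_sc separately.
Using ∫ x^{2j} ρ_sc = C_j = (1/(j+1)) C(2j, j) (Catalan numbers) and ∫ x^{2j+1} ρ_sc = 0 (odd monomials vanish by symmetry):
  i = 0 (even): a_0 · C_{0} = -2 · 1 = -2
  i = 1 (odd): ∫ x^1 ρ_sc = 0 (vanishes)
  i = 2 (even): a_2 · C_{1} = -1 · 1 = -1
  i = 3 (odd): ∫ x^3 ρ_sc = 0 (vanishes)

Summing the contributions: ∫_{−2}^{2} p(x) ρ_sc(x) dx = (-2) + (-1) = -3.


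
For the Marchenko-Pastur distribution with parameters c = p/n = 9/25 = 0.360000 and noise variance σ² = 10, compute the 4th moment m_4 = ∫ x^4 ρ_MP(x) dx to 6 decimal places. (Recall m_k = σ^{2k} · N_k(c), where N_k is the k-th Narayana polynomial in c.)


E[X⁴] = σ⁸ (1 + 6c + 6c² + c³) (fourth MP moment). With σ² = 10 (so σ⁸ = 10000) and c = 9/25 = 0.360000: E[X⁴] = 10000 · (1 + 6·0.360000 + 6·(0.360000)² + (0.360000)³) = 10000 · 3.984256.

So E[X^4] = 39842.560000.


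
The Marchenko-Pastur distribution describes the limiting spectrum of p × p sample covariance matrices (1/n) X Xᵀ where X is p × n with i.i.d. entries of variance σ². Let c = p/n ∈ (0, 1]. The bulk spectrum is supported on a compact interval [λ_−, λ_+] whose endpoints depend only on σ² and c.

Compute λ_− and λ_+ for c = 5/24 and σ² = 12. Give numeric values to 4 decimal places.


c = 5/24 = 0.208333; √c = 0.456435.
λ_− = σ² (1 − √c)² = 12 · (1 − 0.456435)² = 12 · (0.543565)² = 3.545549.
λ_+ = σ² (1 + √c)² = 12 · (1 + 0.456435)² = 12 · (1.456435)² = 25.454451.

Rounded to 4 decimal places: λ_− ≈ 3.5455, λ_+ ≈ 25.4545.


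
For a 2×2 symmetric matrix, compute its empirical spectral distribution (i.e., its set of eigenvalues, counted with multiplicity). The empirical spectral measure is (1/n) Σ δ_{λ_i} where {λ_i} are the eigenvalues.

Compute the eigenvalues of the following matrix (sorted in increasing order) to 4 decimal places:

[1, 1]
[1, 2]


Since M is real symmetric, both eigenvalues are real; they are the roots of det(λI − M) = λ² − (tr M) λ + det M.
tr M = 1 + 2 = 3.
det M = 1·2 − 1² = 2 − 1 = 1.
Characteristic polynomial: λ² − 3λ + 1 = 0.
Discriminant Δ = (tr M)² − 4·det M = 9 − 4 = 5; √Δ = 2.236068.
λ = (tr M ± √Δ)/2 = (3 ± 2.236068)/2, giving (tr M − √Δ)/2 = 0.3820 and (tr M + √Δ)/2 = 2.6180.

Eigenvalues sorted in increasing order: [0.3820, 2.6180].


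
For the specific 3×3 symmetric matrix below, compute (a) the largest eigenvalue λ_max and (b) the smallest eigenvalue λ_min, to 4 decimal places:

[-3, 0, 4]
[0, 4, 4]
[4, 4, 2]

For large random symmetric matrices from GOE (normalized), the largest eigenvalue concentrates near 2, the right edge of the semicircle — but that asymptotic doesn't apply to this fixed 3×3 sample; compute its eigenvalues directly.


Since M is real symmetric, all three eigenvalues are real; they are the roots of det(λI − M) = λ³ − (tr M) λ² + s λ − det M, where s is the sum of the principal 2×2 minors.
tr M = -3 + 4 + 2 = 3.
s = ((-3)·4 − 0²) + ((-3)·2 − 4²) + (4·2 − 4²) = -12 + (-22) + (-8) = -42.
det M (expand along row 1) = (-3)·(-8) − 0·(-16) + 4·(-16) = -40.
Characteristic polynomial: λ³ − 3λ² − 42λ + 40 = 0.
Substitute λ = y + (tr M)/3 = y + 1.000000 to remove the quadratic term: y³ + p·y + q = 0 with p = s − (tr M)²/3 = -45.000000 and q = −2(tr M)³/27 + (tr M)·s/3 − det M = -4.000000.
Three real roots ⇒ use the trigonometric (Viète) form: r = 2√(−p/3) = 7.745967, φ = arccos(3q/(p·r)) = arccos(0.034427) = 1.536363 rad.
y_k = r·cos(φ/3 − 2πk/3) for k = 0, 1, 2 gives y = 6.752214, -0.088905, -6.663310.
λ_k = y_k + 1.000000 gives λ = 7.7522, 0.9111, -5.6633 (check: the sum is 3.0000 = tr M).

Hence λ_max = 7.7522 and λ_min = -5.6633.


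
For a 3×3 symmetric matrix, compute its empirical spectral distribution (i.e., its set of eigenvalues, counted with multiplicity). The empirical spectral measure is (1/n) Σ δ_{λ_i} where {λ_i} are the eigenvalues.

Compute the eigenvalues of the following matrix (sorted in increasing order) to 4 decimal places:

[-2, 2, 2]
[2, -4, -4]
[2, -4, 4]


Since M is real symmetric, all three eigenvalues are real; they are the roots of det(λI − M) = λ³ − (tr M) λ² + s λ − det M, where s is the sum of the principal 2×2 minors.
tr M = -2 + (-4) + 4 = -2.
s = ((-2)·(-4) − 2²) + ((-2)·4 − 2²) + ((-4)·4 − (-4)²) = 4 + (-12) + (-32) = -40.
det M (expand along row 1) = (-2)·(-32) − 2·16 + 2·0 = 32.
Characteristic polynomial: λ³ + 2λ² − 40λ − 32 = 0.
Substitute λ = y + (tr M)/3 = y − 0.666667 to remove the quadratic term: y³ + p·y + q = 0 with p = s − (tr M)²/3 = -41.333333 and q = −2(tr M)³/27 + (tr M)·s/3 − det M = -4.740741.
Three real roots ⇒ use the trigonometric (Viète) form: r = 2√(−p/3) = 7.423686, φ = arccos(3q/(p·r)) = arccos(0.046350) = 1.524430 rad.
y_k = r·cos(φ/3 − 2πk/3) for k = 0, 1, 2 gives y = 6.485699, -0.114732, -6.370967.
λ_k = y_k − 0.666667 gives λ = 5.8190, -0.7814, -7.0376 (check: the sum is -2.0000 = tr M).

Eigenvalues sorted in increasing order: [-7.0376, -0.7814, 5.8190].


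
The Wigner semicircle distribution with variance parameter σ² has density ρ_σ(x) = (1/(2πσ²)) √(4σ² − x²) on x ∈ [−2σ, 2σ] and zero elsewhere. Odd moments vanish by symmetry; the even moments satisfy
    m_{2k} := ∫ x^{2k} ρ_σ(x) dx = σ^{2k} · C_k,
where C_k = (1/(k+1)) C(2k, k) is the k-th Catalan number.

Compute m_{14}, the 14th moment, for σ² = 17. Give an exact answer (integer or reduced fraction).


By the scaled semicircle moment identity, m_{2k} = σ^{2k} · C_k with k = 7.
C_7 = (1/(k+1)) · C(2k, k) = (1/8) · C(14, 7) = (1/8) · 3432 = 429.
σ^{2k} = (σ²)^k = (17)^7 = 410338673.

Therefore m_{14} = σ^{14} · C_7 = 410338673 · 429 = 176035290717.


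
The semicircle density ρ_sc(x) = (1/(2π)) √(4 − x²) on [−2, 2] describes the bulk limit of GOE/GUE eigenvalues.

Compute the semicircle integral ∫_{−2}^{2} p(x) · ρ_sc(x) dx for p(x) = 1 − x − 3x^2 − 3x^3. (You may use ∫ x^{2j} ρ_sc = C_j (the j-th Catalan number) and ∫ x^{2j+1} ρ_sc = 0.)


Write p(x) = Σ a_i x^i, split into monomials and integrate each against ρ_sc separately.
Using ∫ x^{2j} ρ_sc = C_j = (1/(j+1)) C(2j, j) (Catalan numbers) and ∫ x^{2j+1} ρ_sc = 0 (odd monomials vanish by symmetry):
  i = 0 (even): a_0 · C_{0} = 1 · 1 = 1
  i = 1 (odd): ∫ x^1 ρ_sc = 0 (vanishes)
  i = 2 (even): a_2 · C_{1} = -3 · 1 = -3
  i = 3 (odd): ∫ x^3 ρ_sc = 0 (vanishes)

Summing the contributions: ∫_{−2}^{2} p(x) ρ_sc(x) dx = 1 + (-3) = -2.


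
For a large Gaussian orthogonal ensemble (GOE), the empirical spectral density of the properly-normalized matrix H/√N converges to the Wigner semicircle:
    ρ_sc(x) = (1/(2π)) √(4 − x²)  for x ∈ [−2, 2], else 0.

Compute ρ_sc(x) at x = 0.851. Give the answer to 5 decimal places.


ρ_sc(x) = (1/(2π)) √(4 − x²). With x = 0.851:
  4 − x² = 4 − (0.851)² = 4 − 0.724201 = 3.275799.
  √(4 − x²) = 1.809917.
  1/(2π) = 0.159155.
  ρ_sc(0.851) = 0.159155 · 1.809917 = 0.288057.

Rounded to 5 decimal places: ρ_sc(0.851) ≈ 0.28806.


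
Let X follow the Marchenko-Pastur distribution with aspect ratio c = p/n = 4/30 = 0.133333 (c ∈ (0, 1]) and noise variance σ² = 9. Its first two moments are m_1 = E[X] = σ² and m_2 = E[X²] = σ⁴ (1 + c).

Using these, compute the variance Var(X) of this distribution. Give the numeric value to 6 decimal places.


m_1 = E[X] = σ² = 9, so m_1² = 81.
m_2 = E[X²] = σ⁴ (1 + c) = 81 · (1 + 0.133333) = 81 · 1.133333 = 91.800000.
(Note m_2 − m_1² simplifies to c · σ⁴ = 0.133333 · 81.)

Var(X) = m_2 − m_1² = 91.800000 − 81 = 10.800000.


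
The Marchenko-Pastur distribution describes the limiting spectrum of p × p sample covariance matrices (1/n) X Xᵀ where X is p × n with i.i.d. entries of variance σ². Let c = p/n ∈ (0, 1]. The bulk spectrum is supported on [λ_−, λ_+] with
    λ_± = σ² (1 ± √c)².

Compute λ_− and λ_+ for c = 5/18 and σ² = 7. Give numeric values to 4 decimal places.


c = 5/18 = 0.277778; √c = 0.527046.
λ_− = σ² (1 − √c)² = 7 · (1 − 0.527046)² = 7 · (0.472954)² = 1.565797.
λ_+ = σ² (1 + √c)² = 7 · (1 + 0.527046)² = 7 · (1.527046)² = 16.323092.

Rounded to 4 decimal places: λ_− ≈ 1.5658, λ_+ ≈ 16.3231.


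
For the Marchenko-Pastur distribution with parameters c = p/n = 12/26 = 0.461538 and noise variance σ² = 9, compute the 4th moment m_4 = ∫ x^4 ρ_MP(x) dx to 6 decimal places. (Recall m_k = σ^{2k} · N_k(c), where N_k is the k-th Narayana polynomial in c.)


E[X⁴] = σ⁸ (1 + 6c + 6c² + c³) (fourth MP moment). With σ² = 9 (so σ⁸ = 6561) and c = 12/26 = 0.461538: E[X⁴] = 6561 · (1 + 6·0.461538 + 6·(0.461538)² + (0.461538)³) = 6561 · 5.145653.

So E[X^4] = 33760.630405.


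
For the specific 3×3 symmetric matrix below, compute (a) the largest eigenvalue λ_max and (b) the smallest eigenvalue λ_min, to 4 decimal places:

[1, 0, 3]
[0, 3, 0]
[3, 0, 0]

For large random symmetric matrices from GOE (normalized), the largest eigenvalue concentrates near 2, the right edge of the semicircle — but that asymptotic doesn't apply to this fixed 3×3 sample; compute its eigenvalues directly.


Since M is real symmetric, all three eigenvalues are real; they are the roots of det(λI − M) = λ³ − (tr M) λ² + s λ − det M, where s is the sum of the principal 2×2 minors.
tr M = 1 + 3 + 0 = 4.
s = (1·3 − 0²) + (1·0 − 3²) + (3·0 − 0²) = 3 + (-9) + 0 = -6.
det M (expand along row 1) = 1·0 − 0·0 + 3·(-9) = -27.
Characteristic polynomial: λ³ − 4λ² − 6λ + 27 = 0.
Substitute λ = y + (tr M)/3 = y + 1.333333 to remove the quadratic term: y³ + p·y + q = 0 with p = s − (tr M)²/3 = -11.333333 and q = −2(tr M)³/27 + (tr M)·s/3 − det M = 14.259259.
Three real roots ⇒ use the trigonometric (Viète) form: r = 2√(−p/3) = 3.887301, φ = arccos(3q/(p·r)) = arccos(-0.970985) = 2.900111 rad.
y_k = r·cos(φ/3 − 2πk/3) for k = 0, 1, 2 gives y = 2.208048, 1.666667, -3.874715.
λ_k = y_k + 1.333333 gives λ = 3.5414, 3.0000, -2.5414 (check: the sum is 4.0000 = tr M).

Hence λ_max = 3.5414 and λ_min = -2.5414.


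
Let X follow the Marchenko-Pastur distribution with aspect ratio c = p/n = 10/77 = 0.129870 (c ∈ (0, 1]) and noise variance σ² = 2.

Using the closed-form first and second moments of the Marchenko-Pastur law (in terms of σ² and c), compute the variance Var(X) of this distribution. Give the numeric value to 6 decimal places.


Recall the MP moments m_1 = E[X] = σ² and m_2 = E[X²] = σ⁴ (1 + c).
m_1 = E[X] = σ² = 2, so m_1² = 4.
m_2 = E[X²] = σ⁴ (1 + c) = 4 · (1 + 0.129870) = 4 · 1.129870 = 4.519481.
(Note m_2 − m_1² simplifies to c · σ⁴ = 0.129870 · 4.)

Var(X) = m_2 − m_1² = 4.519481 − 4 = 0.519481.


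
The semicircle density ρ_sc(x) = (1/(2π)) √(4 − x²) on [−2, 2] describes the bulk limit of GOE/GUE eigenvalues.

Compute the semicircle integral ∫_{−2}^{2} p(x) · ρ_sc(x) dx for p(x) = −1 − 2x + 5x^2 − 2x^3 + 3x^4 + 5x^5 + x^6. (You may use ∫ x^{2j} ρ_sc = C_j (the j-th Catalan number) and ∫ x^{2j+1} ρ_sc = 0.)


Write p(x) = Σ a_i x^i, split into monomials and integrate each against ρ_sc separately.
Using ∫ x^{2j} ρ_sc = C_j = (1/(j+1)) C(2j, j) (Catalan numbers) and ∫ x^{2j+1} ρ_sc = 0 (odd monomials vanish by symmetry):
  i = 0 (even): a_0 · C_{0} = -1 · 1 = -1
  i = 1 (odd): ∫ x^1 ρ_sc = 0 (vanishes)
  i = 2 (even): a_2 · C_{1} = 5 · 1 = 5
  i = 3 (odd): ∫ x^3 ρ_sc = 0 (vanishes)
  i = 4 (even): a_4 · C_{2} = 3 · 2 = 6
  i = 5 (odd): ∫ x^5 ρ_sc = 0 (vanishes)
  i = 6 (even): a_6 · C_{3} = 1 · 5 = 5

Summing the contributions: ∫_{−2}^{2} p(x) ρ_sc(x) dx = (-1) + 5 + 6 + 5 = 15.


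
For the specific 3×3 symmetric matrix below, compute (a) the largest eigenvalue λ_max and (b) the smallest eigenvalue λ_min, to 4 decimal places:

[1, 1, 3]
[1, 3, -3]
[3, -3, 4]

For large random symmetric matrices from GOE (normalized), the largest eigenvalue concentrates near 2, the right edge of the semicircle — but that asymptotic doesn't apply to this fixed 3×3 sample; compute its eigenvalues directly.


Since M is real symmetric, all three eigenvalues are real; they are the roots of det(λI − M) = λ³ − (tr M) λ² + s λ − det M, where s is the sum of the principal 2×2 minors.
tr M = 1 + 3 + 4 = 8.
s = (1·3 − 1²) + (1·4 − 3²) + (3·4 − (-3)²) = 2 + (-5) + 3 = 0.
det M (expand along row 1) = 1·3 − 1·13 + 3·(-12) = -46.
Characteristic polynomial: λ³ − 8λ² + 46 = 0.
Substitute λ = y + (tr M)/3 = y + 2.666667 to remove the quadratic term: y³ + p·y + q = 0 with p = s − (tr M)²/3 = -21.333333 and q = −2(tr M)³/27 + (tr M)·s/3 − det M = 8.074074.
Three real roots ⇒ use the trigonometric (Viète) form: r = 2√(−p/3) = 5.333333, φ = arccos(3q/(p·r)) = arccos(-0.212891) = 1.785329 rad.
y_k = r·cos(φ/3 − 2πk/3) for k = 0, 1, 2 gives y = 4.416464, 0.381066, -4.797530.
λ_k = y_k + 2.666667 gives λ = 7.0831, 3.0477, -2.1309 (check: the sum is 8.0000 = tr M).

Hence λ_max = 7.0831 and λ_min = -2.1309.


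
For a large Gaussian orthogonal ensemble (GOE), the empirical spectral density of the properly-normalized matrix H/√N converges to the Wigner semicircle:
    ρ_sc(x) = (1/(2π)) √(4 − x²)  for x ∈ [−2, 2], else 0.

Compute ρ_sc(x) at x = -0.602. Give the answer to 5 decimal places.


ρ_sc(x) = (1/(2π)) √(4 − x²). With x = -0.602:
  4 − x² = 4 − (-0.602)² = 4 − 0.362404 = 3.637596.
  √(4 − x²) = 1.907248.
  1/(2π) = 0.159155.
  ρ_sc(-0.602) = 0.159155 · 1.907248 = 0.303548.

Rounded to 5 decimal places: ρ_sc(-0.602) ≈ 0.30355.


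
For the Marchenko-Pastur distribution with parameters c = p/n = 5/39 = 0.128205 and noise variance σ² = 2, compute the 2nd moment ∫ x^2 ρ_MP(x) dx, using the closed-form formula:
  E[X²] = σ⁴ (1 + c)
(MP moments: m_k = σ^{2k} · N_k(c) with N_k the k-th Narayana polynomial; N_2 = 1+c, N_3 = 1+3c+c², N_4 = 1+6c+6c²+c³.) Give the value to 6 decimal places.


E[X²] = σ⁴ (1 + c) (second MP moment). With σ² = 2 (so σ⁴ = 4) and c = 5/39 = 0.128205: E[X²] = 4 · (1 + 0.128205) = 4 · 1.128205.

So E[X^2] = 4.512821.


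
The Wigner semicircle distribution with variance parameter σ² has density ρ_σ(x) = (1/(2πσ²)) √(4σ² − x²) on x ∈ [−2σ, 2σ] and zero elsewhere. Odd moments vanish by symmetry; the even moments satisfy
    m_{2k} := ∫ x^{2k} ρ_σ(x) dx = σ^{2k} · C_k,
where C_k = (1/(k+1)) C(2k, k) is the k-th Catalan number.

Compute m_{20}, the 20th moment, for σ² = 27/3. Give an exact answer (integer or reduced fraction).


By the scaled semicircle moment identity, m_{2k} = σ^{2k} · C_k with k = 10.
C_10 = (1/(k+1)) · C(2k, k) = (1/11) · C(20, 10) = (1/11) · 184756 = 16796.
σ^{2k} = (σ²)^k = (27/3)^10 = 3486784401.

Therefore m_{20} = σ^{20} · C_10 = 3486784401 · 16796 = 58564030799196.


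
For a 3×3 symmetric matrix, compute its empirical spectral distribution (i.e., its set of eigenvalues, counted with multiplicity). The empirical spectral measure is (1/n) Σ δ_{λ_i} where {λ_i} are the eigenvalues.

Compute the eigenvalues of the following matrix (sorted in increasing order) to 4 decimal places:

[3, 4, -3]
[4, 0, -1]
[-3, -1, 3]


Since M is real symmetric, all three eigenvalues are real; they are the roots of det(λI − M) = λ³ − (tr M) λ² + s λ − det M, where s is the sum of the principal 2×2 minors.
tr M = 3 + 0 + 3 = 6.
s = (3·0 − 4²) + (3·3 − (-3)²) + (0·3 − (-1)²) = -16 + 0 + (-1) = -17.
det M (expand along row 1) = 3·(-1) − 4·9 + (-3)·(-4) = -27.
Characteristic polynomial: λ³ − 6λ² − 17λ + 27 = 0.
Substitute λ = y + (tr M)/3 = y + 2.000000 to remove the quadratic term: y³ + p·y + q = 0 with p = s − (tr M)²/3 = -29.000000 and q = −2(tr M)³/27 + (tr M)·s/3 − det M = -23.000000.
Three real roots ⇒ use the trigonometric (Viète) form: r = 2√(−p/3) = 6.218253, φ = arccos(3q/(p·r)) = arccos(0.382633) = 1.178152 rad.
y_k = r·cos(φ/3 − 2πk/3) for k = 0, 1, 2 gives y = 5.744873, -0.811533, -4.933340.
λ_k = y_k + 2.000000 gives λ = 7.7449, 1.1885, -2.9333 (check: the sum is 6.0000 = tr M).

Eigenvalues sorted in increasing order: [-2.9333, 1.1885, 7.7449].
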